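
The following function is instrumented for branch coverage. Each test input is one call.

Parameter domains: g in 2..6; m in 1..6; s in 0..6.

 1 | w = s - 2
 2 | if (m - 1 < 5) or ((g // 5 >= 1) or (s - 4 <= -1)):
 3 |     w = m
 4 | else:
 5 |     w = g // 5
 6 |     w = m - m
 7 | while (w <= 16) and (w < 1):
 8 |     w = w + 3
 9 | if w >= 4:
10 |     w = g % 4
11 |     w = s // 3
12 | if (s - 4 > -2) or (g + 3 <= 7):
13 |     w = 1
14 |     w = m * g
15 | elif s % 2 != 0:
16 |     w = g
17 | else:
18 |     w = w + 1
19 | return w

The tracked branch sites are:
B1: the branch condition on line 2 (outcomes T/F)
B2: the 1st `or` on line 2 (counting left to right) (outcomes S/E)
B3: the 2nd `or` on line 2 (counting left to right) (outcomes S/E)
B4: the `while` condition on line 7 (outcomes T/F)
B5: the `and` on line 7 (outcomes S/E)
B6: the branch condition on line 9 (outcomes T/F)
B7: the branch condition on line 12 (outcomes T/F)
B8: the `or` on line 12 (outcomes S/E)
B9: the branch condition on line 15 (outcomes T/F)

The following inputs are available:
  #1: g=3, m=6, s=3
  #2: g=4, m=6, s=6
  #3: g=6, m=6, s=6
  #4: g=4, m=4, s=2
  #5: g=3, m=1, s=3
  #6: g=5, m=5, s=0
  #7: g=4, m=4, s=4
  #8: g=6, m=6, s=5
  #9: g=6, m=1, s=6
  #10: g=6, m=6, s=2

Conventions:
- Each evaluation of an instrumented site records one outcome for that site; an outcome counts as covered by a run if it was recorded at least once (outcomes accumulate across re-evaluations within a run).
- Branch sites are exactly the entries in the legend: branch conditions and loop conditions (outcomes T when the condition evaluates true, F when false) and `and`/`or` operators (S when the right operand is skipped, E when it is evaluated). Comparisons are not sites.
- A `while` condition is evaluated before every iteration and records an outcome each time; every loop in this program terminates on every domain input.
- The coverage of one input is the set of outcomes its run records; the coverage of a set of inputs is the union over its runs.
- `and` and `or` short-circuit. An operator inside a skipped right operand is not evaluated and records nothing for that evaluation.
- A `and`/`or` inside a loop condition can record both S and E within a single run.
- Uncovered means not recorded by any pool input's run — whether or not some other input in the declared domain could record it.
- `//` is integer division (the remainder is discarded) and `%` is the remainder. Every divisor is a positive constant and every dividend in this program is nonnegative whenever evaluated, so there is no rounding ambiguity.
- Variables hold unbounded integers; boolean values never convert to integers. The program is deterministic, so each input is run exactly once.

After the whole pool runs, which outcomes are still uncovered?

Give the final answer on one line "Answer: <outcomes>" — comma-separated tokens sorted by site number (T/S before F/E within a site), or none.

input #1 (g=3, m=6, s=3): covers B1=T, B2=E, B3=E, B4=F, B5=E, B6=T, B7=T, B8=S
input #2 (g=4, m=6, s=6): covers B1=F, B2=E, B3=E, B4=T, B4=F, B5=E, B6=F, B7=T, B8=S
input #3 (g=6, m=6, s=6): covers B1=T, B2=E, B3=S, B4=F, B5=E, B6=T, B7=T, B8=S
input #4 (g=4, m=4, s=2): covers B1=T, B2=S, B4=F, B5=E, B6=T, B7=T, B8=E
input #5 (g=3, m=1, s=3): covers B1=T, B2=S, B4=F, B5=E, B6=F, B7=T, B8=S
input #6 (g=5, m=5, s=0): covers B1=T, B2=S, B4=F, B5=E, B6=T, B7=F, B8=E, B9=F
input #7 (g=4, m=4, s=4): covers B1=T, B2=S, B4=F, B5=E, B6=T, B7=T, B8=S
input #8 (g=6, m=6, s=5): covers B1=T, B2=E, B3=S, B4=F, B5=E, B6=T, B7=T, B8=S
input #9 (g=6, m=1, s=6): covers B1=T, B2=S, B4=F, B5=E, B6=F, B7=T, B8=S
input #10 (g=6, m=6, s=2): covers B1=T, B2=E, B3=S, B4=F, B5=E, B6=T, B7=F, B8=E, B9=F
union over the pool: B1=T, B1=F, B2=S, B2=E, B3=S, B3=E, B4=T, B4=F, B5=E, B6=T, B6=F, B7=T, B7=F, B8=S, B8=E, B9=F
uncovered (2 of 18): B5=S, B9=T

Answer: B5=S, B9=T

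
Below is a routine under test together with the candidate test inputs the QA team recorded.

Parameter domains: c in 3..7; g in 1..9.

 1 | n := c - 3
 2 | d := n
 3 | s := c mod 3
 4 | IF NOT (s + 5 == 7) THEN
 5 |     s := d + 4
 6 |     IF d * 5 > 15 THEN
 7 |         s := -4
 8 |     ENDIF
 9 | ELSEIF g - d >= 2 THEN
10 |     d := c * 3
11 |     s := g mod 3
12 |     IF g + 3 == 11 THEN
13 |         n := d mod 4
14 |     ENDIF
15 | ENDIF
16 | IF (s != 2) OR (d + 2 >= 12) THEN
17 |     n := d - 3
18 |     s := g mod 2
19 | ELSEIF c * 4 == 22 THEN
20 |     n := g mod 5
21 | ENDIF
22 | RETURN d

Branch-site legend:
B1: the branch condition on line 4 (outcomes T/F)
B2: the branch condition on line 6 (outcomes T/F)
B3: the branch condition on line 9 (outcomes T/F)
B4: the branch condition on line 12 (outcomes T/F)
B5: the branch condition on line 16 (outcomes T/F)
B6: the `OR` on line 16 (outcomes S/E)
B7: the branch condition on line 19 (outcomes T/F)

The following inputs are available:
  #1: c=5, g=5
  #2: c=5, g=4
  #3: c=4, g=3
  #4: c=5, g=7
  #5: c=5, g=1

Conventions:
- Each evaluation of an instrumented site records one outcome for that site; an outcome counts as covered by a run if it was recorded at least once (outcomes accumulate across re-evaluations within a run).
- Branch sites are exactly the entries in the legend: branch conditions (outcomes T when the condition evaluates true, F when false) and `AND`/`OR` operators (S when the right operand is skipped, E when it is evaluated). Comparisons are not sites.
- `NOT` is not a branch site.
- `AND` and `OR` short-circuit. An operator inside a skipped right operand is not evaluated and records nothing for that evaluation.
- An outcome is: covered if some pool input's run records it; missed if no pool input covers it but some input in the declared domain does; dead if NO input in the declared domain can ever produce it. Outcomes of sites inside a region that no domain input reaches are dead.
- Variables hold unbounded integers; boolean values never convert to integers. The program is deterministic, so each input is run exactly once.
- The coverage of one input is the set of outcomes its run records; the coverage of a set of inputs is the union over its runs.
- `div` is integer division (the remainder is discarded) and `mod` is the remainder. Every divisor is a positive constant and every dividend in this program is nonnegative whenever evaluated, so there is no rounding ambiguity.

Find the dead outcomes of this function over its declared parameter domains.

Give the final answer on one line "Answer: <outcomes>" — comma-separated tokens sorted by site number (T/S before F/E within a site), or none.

exhaustive pass over the 45-input domain:
  B7=T: no domain input ever produces it -> dead
  reachable outcomes have witnesses, e.g. B1=T (e.g. c=3, g=1), B1=F (e.g. c=5, g=1), B2=T (e.g. c=7, g=1), B2=F (e.g. c=3, g=1)

Answer: B7=T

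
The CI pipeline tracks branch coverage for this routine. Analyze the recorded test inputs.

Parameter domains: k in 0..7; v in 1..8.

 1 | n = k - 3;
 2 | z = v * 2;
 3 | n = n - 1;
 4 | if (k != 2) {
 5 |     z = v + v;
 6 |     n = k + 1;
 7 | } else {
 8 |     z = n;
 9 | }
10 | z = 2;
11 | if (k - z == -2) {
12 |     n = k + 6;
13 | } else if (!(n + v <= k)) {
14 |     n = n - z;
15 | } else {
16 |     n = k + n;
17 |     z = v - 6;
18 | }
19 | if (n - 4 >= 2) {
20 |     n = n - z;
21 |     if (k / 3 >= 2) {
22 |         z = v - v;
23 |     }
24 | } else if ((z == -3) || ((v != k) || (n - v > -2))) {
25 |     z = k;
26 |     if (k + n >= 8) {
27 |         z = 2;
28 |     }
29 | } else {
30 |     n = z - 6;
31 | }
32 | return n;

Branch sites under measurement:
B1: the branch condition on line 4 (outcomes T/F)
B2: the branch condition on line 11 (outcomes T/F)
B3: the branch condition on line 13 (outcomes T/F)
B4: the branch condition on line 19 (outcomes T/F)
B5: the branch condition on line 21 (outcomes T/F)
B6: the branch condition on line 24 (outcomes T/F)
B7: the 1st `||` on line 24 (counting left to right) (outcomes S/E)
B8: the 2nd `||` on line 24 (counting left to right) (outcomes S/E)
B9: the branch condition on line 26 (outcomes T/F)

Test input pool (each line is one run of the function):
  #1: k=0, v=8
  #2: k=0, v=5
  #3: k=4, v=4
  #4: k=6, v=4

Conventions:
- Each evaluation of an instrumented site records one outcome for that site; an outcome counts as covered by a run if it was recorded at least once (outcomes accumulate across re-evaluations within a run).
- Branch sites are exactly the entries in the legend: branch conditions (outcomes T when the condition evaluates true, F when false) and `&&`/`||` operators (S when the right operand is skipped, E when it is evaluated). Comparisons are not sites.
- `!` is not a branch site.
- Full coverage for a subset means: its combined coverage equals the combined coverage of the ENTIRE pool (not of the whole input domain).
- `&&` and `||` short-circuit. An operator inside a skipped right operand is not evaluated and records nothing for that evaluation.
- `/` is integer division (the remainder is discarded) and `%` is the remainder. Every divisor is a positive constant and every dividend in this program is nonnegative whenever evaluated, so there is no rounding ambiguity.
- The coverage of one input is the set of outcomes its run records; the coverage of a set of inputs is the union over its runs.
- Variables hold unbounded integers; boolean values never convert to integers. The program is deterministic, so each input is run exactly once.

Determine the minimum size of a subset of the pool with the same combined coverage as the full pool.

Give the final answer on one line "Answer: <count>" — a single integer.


input #1 (k=0, v=8): events B1->T, B2->T, B4->T, B5->F; covers B1=T, B2=T, B4=T, B5=F
input #2 (k=0, v=5): events B1->T, B2->T, B4->T, B5->F; covers B1=T, B2=T, B4=T, B5=F
input #3 (k=4, v=4): events B1->T, B2->F, B3->T, B4->F, B7->E, B8->E, B6->T, B9->F; covers B1=T, B2=F, B3=T, B4=F, B6=T, B7=E, B8=E, B9=F
input #4 (k=6, v=4): events B1->T, B2->F, B3->T, B4->F, B7->E, B8->S, B6->T, B9->T; covers B1=T, B2=F, B3=T, B4=F, B6=T, B7=E, B8=S, B9=T
union over all inputs: B1=T, B2=T, B2=F, B3=T, B4=T, B4=F, B5=F, B6=T, B7=E, B8=S, B8=E, B9=T, B9=F (13 outcomes)
every size-1 subset falls short of the 13 outcomes (best: 8/13)
every size-2 subset falls short of the 13 outcomes (best: 11/13)
inputs {1, 3, 4} (size 3) cover everything; no size-3 subset with a lexicographically smaller index list covers all 13
Answer: 3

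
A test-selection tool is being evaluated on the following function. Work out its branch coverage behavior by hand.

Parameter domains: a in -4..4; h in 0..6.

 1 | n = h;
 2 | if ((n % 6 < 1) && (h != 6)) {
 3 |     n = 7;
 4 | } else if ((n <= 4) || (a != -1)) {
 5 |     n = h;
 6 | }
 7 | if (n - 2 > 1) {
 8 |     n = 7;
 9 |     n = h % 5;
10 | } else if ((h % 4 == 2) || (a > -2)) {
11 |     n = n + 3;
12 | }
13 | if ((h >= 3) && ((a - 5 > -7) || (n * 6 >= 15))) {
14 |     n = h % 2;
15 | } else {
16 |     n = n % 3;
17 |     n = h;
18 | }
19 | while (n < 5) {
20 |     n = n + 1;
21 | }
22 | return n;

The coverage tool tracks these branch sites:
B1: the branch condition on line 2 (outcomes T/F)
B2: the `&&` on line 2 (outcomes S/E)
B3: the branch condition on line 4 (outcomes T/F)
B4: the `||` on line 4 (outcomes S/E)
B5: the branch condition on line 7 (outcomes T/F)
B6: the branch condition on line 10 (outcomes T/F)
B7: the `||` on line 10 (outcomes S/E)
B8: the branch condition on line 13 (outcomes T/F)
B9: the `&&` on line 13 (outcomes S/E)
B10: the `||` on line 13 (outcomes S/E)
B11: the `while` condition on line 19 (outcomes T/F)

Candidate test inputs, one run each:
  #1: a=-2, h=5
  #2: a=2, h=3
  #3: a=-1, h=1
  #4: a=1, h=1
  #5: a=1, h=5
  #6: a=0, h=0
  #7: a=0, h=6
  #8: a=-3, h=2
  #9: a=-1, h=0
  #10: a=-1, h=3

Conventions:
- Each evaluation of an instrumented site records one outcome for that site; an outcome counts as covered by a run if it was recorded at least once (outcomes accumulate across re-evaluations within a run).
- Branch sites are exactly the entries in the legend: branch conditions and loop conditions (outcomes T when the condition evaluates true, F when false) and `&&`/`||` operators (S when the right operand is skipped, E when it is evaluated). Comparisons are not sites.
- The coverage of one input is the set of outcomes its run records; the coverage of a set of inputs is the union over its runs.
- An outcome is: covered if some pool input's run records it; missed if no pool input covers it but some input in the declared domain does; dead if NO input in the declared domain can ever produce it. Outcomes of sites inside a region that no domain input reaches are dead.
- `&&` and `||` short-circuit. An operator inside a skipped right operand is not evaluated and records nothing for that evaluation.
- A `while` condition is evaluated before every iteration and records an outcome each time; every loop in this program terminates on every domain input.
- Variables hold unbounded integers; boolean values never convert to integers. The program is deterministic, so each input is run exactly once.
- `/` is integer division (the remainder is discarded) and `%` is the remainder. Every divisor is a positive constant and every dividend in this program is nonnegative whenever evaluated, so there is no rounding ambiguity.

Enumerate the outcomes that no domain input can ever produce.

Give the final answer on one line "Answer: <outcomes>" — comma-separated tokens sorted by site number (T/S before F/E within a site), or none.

checking every outcome against all 63 domain inputs:
  reachable outcomes have witnesses, e.g. B1=T (e.g. a=-4, h=0), B1=F (e.g. a=-4, h=1), B2=S (e.g. a=-4, h=1), B2=E (e.g. a=-4, h=0)

Answer: none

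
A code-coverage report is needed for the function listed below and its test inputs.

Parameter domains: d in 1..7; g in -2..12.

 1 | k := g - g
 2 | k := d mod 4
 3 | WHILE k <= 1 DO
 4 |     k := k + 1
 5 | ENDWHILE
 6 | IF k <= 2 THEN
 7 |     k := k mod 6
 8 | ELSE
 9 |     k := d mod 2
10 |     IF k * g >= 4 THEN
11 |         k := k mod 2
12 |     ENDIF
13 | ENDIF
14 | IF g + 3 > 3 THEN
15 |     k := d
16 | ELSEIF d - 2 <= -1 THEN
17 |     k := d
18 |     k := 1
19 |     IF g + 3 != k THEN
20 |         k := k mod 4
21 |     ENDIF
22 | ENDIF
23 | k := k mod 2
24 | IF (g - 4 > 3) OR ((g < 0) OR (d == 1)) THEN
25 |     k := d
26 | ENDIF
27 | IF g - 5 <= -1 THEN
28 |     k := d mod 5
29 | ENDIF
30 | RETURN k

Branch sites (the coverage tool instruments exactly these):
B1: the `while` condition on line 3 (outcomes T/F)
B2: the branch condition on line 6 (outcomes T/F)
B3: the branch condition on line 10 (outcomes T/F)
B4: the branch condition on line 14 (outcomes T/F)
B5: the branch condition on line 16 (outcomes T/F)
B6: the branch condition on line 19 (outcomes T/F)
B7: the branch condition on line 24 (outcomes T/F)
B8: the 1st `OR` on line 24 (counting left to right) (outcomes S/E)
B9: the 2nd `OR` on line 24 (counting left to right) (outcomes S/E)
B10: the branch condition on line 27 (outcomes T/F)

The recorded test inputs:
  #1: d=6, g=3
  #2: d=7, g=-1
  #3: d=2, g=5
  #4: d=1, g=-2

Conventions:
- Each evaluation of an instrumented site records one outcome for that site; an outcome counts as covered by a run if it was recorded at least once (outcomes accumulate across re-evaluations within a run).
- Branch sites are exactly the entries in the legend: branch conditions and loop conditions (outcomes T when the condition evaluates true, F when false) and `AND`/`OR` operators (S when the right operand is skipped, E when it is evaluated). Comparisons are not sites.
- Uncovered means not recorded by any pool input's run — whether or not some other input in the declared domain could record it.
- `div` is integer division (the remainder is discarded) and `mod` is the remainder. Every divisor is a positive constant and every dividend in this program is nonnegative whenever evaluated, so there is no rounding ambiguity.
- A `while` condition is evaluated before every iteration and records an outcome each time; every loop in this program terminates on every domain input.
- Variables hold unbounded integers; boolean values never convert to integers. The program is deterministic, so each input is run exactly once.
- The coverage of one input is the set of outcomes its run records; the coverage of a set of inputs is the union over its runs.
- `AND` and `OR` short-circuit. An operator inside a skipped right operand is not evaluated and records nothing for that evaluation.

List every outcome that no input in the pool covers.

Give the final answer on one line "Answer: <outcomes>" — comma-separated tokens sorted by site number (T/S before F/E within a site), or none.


run #1 (d=6, g=3) records B1=F, B2=T, B4=T, B7=F, B8=E, B9=E, B10=T
run #2 (d=7, g=-1) records B1=F, B2=F, B3=F, B4=F, B5=F, B7=T, B8=E, B9=S, B10=T
run #3 (d=2, g=5) records B1=F, B2=T, B4=T, B7=F, B8=E, B9=E, B10=F
run #4 (d=1, g=-2) records B1=T, B1=F, B2=T, B4=F, B5=T, B6=F, B7=T, B8=E, B9=S, B10=T
union over the pool: B1=T, B1=F, B2=T, B2=F, B3=F, B4=T, B4=F, B5=T, B5=F, B6=F, B7=T, B7=F, B8=E, B9=S, B9=E, B10=T, B10=F
uncovered (3 of 20): B3=T, B6=T, B8=S
Answer: B3=T, B6=T, B8=S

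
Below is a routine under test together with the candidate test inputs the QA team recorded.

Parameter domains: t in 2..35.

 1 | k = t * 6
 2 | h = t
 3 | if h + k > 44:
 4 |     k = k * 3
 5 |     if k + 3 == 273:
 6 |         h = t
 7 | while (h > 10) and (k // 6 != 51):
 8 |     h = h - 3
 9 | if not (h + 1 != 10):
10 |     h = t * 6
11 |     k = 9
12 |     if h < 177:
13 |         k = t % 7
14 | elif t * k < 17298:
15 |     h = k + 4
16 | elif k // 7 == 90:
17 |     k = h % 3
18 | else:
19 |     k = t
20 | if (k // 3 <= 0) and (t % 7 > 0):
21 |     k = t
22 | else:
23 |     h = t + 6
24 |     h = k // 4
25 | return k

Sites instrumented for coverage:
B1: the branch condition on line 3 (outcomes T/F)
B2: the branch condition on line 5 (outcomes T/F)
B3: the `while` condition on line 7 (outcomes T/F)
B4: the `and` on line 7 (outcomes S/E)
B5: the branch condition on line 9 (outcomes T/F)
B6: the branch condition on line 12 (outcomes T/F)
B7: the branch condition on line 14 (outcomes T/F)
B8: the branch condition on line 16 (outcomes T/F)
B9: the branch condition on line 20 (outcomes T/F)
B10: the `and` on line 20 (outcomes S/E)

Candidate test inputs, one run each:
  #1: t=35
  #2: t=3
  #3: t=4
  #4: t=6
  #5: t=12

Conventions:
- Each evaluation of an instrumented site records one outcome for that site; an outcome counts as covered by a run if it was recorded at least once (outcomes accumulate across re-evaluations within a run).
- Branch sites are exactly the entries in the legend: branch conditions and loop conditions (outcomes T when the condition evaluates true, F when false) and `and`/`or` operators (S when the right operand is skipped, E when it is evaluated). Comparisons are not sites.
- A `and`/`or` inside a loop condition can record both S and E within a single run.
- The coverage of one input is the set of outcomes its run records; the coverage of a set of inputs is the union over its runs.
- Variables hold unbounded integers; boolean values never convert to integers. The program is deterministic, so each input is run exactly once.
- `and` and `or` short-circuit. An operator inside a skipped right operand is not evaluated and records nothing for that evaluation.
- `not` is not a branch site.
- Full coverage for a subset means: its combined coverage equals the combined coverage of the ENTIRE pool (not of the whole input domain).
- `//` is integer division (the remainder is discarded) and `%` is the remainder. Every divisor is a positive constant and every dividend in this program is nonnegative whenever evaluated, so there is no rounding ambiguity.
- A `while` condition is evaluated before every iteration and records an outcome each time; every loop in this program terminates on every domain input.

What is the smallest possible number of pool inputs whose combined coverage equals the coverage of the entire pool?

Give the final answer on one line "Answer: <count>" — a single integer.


run #1 (t=35) runs B1->T, B2->F, B4->E, B3->T, B4->E, B3->T, B4->E, B3->T, B4->E, B3->T, B4->E, B3->T, B4->E, B3->T, ...; records B1=T, B2=F, B3=T, B3=F, B4=S, B4=E, B5=F, B7=F, B8=T, B9=F, B10=E
run #2 (t=3) runs B1->F, B4->S, B3->F, B5->F, B7->T, B10->S, B9->F; records B1=F, B3=F, B4=S, B5=F, B7=T, B9=F, B10=S
run #3 (t=4) runs B1->F, B4->S, B3->F, B5->F, B7->T, B10->S, B9->F; records B1=F, B3=F, B4=S, B5=F, B7=T, B9=F, B10=S
run #4 (t=6) runs B1->F, B4->S, B3->F, B5->F, B7->T, B10->S, B9->F; records B1=F, B3=F, B4=S, B5=F, B7=T, B9=F, B10=S
run #5 (t=12) runs B1->T, B2->F, B4->E, B3->T, B4->S, B3->F, B5->T, B6->T, B10->S, B9->F; records B1=T, B2=F, B3=T, B3=F, B4=S, B4=E, B5=T, B6=T, B9=F, B10=S
pool-wide coverage (16 outcomes): B1=T, B1=F, B2=F, B3=T, B3=F, B4=S, B4=E, B5=T, B5=F, B6=T, B7=T, B7=F, B8=T, B9=F, B10=S, B10=E
checked all size-1 subsets: none covers 16 outcomes (max 11/16)
checked all size-2 subsets: none covers 16 outcomes (max 14/16)
at size 3, {1, 2, 5} reaches all 16 outcomes; every lexicographically earlier size-3 subset fails
Answer: 3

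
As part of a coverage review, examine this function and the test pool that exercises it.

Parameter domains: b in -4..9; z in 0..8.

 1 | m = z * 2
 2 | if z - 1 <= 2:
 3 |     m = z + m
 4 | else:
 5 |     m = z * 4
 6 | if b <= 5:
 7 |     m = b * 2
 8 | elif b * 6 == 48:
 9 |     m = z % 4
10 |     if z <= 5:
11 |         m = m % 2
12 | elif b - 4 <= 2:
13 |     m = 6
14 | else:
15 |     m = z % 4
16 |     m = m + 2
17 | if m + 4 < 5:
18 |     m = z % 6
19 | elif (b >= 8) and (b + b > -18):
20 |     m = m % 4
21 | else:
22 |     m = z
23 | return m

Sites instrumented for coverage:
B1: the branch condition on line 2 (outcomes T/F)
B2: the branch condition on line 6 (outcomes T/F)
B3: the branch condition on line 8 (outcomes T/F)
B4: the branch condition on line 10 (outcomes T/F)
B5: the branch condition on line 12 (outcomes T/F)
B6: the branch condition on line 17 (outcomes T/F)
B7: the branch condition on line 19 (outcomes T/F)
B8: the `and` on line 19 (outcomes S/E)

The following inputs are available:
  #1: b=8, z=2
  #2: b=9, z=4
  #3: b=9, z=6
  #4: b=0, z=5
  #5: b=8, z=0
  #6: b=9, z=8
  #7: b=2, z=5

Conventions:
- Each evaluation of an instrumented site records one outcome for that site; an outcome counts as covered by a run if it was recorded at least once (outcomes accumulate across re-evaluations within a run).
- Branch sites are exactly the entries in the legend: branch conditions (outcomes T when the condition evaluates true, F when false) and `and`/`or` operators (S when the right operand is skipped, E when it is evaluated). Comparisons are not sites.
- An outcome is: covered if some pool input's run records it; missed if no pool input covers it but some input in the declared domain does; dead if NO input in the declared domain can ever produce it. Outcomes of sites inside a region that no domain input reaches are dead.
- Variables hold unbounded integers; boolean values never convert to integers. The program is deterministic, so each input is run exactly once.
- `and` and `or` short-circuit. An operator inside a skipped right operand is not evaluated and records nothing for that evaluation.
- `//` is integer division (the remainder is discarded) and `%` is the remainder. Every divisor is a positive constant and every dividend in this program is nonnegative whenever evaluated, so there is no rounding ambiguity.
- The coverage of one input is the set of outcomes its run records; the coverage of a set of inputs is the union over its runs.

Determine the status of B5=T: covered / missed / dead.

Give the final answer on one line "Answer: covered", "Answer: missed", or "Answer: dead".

no pool input records B5=T
but domain input (b=6, z=0) does record it -> reachable, so missed

Answer: missed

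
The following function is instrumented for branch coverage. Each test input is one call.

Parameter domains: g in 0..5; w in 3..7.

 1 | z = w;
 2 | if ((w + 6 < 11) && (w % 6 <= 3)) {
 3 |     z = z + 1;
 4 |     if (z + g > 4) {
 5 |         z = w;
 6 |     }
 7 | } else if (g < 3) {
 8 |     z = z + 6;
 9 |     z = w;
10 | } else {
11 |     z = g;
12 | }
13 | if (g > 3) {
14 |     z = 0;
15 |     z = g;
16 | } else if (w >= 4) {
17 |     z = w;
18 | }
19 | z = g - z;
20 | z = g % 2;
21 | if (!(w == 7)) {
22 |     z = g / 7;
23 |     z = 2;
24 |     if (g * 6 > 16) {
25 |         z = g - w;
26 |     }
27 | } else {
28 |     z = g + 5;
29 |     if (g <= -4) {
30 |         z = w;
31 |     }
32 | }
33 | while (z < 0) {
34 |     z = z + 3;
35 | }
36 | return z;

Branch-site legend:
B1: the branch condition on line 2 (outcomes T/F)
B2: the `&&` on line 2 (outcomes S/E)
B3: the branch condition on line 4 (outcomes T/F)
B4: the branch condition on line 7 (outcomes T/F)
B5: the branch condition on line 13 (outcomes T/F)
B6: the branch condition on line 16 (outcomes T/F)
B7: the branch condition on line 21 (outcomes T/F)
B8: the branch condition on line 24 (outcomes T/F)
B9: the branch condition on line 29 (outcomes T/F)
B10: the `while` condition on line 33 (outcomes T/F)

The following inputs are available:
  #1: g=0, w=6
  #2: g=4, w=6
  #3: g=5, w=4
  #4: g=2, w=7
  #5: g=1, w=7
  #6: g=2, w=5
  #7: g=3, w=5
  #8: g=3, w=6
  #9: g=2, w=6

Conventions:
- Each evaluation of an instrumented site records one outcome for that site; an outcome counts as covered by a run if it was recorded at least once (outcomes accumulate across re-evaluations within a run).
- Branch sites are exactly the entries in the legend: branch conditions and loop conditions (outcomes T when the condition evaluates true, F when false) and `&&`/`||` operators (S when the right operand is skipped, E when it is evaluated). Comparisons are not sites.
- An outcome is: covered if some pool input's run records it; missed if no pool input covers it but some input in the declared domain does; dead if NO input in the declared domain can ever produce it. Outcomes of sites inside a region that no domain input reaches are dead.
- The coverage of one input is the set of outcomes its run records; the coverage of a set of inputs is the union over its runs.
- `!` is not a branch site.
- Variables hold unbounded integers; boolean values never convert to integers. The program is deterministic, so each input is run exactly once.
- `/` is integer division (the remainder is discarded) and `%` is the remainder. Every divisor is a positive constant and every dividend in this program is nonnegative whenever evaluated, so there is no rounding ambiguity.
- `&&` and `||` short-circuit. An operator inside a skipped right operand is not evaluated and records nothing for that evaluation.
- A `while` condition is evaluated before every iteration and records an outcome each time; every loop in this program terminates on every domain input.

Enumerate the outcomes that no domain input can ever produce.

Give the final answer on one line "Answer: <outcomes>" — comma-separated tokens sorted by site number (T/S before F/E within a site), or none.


exhaustive pass over the 30-input domain:
  B9=T: unreachable across the whole domain -> dead
  reachable outcomes have witnesses, e.g. B1=T (e.g. g=0, w=3), B1=F (e.g. g=0, w=4), B2=S (e.g. g=0, w=5), B2=E (e.g. g=0, w=3)
Answer: B9=T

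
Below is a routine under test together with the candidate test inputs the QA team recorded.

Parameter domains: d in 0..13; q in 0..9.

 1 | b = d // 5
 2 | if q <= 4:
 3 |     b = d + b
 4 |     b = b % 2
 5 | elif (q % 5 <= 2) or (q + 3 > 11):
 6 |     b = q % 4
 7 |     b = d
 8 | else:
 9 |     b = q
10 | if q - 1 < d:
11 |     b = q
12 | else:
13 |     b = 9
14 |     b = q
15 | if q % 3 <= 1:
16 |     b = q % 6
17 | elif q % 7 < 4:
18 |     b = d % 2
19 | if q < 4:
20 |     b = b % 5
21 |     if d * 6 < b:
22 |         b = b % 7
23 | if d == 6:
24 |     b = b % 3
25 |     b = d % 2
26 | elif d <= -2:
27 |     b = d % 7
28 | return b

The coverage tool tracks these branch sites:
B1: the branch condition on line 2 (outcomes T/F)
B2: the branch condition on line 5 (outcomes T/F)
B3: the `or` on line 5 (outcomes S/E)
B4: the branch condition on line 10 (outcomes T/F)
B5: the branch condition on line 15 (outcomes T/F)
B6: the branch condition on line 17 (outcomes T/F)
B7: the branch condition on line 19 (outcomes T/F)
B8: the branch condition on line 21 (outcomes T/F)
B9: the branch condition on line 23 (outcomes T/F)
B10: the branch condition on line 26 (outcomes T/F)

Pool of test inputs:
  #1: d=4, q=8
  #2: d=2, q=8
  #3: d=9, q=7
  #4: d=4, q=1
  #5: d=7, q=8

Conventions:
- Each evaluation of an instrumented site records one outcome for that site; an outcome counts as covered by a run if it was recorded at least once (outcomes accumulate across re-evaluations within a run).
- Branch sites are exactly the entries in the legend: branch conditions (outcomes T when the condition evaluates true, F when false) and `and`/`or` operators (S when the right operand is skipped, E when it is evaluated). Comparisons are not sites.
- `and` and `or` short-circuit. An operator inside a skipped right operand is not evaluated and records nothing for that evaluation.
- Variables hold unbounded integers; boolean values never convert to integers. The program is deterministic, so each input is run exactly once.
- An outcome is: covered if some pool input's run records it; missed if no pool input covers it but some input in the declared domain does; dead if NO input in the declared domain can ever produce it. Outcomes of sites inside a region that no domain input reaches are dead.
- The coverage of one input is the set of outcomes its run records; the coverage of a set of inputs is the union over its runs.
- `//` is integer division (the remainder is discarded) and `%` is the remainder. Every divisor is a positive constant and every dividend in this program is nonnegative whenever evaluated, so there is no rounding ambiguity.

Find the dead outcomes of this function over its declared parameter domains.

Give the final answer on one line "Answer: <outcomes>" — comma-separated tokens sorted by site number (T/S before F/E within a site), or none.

exhaustive pass over the 140-input domain:
  B10=T: no domain input ever produces it -> dead
  reachable outcomes have witnesses, e.g. B1=T (e.g. d=0, q=0), B1=F (e.g. d=0, q=5), B2=T (e.g. d=0, q=5), B2=F (e.g. d=0, q=8)

Answer: B10=T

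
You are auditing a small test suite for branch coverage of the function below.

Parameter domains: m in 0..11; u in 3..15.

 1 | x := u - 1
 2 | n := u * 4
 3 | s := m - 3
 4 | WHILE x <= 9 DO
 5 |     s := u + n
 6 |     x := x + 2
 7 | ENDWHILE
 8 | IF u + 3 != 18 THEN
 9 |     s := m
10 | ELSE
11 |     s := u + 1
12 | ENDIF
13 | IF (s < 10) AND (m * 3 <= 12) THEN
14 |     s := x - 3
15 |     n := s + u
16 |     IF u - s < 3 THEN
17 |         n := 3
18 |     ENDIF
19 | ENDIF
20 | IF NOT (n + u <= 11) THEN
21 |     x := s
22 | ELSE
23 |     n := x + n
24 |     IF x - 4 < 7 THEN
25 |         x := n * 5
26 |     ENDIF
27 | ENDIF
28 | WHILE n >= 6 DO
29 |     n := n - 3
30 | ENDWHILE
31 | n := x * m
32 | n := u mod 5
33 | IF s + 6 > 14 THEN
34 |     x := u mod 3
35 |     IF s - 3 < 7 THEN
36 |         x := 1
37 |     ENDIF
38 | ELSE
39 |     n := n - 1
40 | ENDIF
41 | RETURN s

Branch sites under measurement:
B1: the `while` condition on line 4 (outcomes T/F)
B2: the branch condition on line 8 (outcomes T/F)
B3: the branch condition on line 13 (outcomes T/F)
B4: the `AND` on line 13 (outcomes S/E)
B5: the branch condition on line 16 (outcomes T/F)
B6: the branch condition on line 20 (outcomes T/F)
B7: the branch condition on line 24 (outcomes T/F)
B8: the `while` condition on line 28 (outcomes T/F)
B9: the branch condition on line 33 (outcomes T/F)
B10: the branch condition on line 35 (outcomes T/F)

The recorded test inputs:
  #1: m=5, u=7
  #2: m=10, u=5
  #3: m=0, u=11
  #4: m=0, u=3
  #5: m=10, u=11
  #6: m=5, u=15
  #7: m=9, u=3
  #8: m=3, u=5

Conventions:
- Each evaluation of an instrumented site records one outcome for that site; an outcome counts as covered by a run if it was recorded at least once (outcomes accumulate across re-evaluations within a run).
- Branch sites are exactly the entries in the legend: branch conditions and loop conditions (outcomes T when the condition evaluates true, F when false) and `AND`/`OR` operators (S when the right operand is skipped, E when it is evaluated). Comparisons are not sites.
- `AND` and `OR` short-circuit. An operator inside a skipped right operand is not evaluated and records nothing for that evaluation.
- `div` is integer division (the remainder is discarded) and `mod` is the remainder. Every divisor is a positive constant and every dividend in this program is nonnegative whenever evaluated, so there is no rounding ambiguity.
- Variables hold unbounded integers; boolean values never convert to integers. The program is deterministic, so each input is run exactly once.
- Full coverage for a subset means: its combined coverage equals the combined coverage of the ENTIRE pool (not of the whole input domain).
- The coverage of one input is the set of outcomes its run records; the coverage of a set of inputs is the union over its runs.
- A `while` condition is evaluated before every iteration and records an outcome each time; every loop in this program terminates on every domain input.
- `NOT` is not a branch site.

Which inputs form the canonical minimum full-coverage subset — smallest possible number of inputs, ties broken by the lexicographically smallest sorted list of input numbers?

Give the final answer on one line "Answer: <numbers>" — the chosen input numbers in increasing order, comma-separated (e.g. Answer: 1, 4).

input #1, m=5, u=7: outcomes B1=T, B1=F, B2=T, B3=F, B4=E, B6=T, B8=T, B8=F, B9=F
input #2, m=10, u=5: outcomes B1=T, B1=F, B2=T, B3=F, B4=S, B6=T, B8=T, B8=F, B9=T, B10=F
input #3, m=0, u=11: outcomes B1=F, B2=T, B3=T, B4=E, B5=F, B6=T, B8=T, B8=F, B9=F
input #4, m=0, u=3: outcomes B1=T, B1=F, B2=T, B3=T, B4=E, B5=T, B6=F, B7=T, B8=T, B8=F, B9=F
input #5, m=10, u=11: outcomes B1=F, B2=T, B3=F, B4=S, B6=T, B8=T, B8=F, B9=T, B10=F
input #6, m=5, u=15: outcomes B1=F, B2=F, B3=F, B4=S, B6=T, B8=T, B8=F, B9=T, B10=F
input #7, m=9, u=3: outcomes B1=T, B1=F, B2=T, B3=F, B4=E, B6=T, B8=T, B8=F, B9=T, B10=T
input #8, m=3, u=5: outcomes B1=T, B1=F, B2=T, B3=T, B4=E, B5=T, B6=F, B7=T, B8=T, B8=F, B9=F
pool-wide coverage (19 outcomes): B1=T, B1=F, B2=T, B2=F, B3=T, B3=F, B4=S, B4=E, B5=T, B5=F, B6=T, B6=F, B7=T, B8=T, B8=F, B9=T, B9=F, B10=T, B10=F
no size-1 subset reaches all 19 outcomes (best union: 11/19)
no size-2 subset reaches all 19 outcomes (best union: 17/19)
no size-3 subset reaches all 19 outcomes (best union: 18/19)
at size 4, {3, 4, 6, 7} reaches all 19 outcomes; every lexicographically earlier size-4 subset fails

Answer: 3, 4, 6, 7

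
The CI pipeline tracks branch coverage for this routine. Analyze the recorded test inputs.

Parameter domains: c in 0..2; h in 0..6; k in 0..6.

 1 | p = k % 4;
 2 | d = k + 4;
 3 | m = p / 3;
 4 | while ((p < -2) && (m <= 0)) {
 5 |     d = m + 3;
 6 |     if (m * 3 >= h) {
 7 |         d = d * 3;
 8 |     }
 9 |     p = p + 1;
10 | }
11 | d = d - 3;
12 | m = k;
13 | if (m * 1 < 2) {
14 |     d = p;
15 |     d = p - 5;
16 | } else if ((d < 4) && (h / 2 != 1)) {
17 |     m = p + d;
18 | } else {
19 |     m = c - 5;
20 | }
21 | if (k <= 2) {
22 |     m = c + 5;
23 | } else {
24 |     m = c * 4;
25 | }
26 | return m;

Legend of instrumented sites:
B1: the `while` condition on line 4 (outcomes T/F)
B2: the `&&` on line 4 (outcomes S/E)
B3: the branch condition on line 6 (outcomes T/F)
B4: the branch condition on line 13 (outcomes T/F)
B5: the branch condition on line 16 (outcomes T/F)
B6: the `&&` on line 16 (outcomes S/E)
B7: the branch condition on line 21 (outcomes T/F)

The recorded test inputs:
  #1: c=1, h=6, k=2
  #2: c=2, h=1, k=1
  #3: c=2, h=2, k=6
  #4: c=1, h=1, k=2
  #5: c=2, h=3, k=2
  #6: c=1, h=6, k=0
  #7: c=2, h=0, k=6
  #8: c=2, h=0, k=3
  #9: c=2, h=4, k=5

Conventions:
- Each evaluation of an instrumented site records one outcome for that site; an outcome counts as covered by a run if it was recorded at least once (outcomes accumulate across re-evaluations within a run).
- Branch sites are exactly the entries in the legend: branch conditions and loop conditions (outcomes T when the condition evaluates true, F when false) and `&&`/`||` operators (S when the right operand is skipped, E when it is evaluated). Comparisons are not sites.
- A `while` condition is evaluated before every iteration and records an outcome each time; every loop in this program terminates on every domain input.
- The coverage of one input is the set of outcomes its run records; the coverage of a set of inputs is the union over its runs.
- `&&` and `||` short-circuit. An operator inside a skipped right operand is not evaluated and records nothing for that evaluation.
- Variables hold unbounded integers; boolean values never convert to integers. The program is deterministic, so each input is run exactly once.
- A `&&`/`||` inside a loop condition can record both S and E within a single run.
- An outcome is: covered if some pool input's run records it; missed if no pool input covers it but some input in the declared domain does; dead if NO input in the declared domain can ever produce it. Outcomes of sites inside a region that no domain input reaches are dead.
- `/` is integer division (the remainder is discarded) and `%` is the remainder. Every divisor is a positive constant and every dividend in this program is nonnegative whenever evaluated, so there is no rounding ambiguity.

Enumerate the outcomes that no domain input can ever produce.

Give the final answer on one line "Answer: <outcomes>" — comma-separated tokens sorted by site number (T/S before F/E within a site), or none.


running all 147 domain inputs and tallying outcomes:
  B1=T: no domain input ever produces it -> dead
  B2=E: no domain input ever produces it -> dead
  B3=T: no domain input ever produces it -> dead
  B3=F: no domain input ever produces it -> dead
  reachable outcomes have witnesses, e.g. B1=F (e.g. c=0, h=0, k=0), B2=S (e.g. c=0, h=0, k=0), B4=T (e.g. c=0, h=0, k=0), B4=F (e.g. c=0, h=0, k=2)
Answer: B1=T, B2=E, B3=T, B3=F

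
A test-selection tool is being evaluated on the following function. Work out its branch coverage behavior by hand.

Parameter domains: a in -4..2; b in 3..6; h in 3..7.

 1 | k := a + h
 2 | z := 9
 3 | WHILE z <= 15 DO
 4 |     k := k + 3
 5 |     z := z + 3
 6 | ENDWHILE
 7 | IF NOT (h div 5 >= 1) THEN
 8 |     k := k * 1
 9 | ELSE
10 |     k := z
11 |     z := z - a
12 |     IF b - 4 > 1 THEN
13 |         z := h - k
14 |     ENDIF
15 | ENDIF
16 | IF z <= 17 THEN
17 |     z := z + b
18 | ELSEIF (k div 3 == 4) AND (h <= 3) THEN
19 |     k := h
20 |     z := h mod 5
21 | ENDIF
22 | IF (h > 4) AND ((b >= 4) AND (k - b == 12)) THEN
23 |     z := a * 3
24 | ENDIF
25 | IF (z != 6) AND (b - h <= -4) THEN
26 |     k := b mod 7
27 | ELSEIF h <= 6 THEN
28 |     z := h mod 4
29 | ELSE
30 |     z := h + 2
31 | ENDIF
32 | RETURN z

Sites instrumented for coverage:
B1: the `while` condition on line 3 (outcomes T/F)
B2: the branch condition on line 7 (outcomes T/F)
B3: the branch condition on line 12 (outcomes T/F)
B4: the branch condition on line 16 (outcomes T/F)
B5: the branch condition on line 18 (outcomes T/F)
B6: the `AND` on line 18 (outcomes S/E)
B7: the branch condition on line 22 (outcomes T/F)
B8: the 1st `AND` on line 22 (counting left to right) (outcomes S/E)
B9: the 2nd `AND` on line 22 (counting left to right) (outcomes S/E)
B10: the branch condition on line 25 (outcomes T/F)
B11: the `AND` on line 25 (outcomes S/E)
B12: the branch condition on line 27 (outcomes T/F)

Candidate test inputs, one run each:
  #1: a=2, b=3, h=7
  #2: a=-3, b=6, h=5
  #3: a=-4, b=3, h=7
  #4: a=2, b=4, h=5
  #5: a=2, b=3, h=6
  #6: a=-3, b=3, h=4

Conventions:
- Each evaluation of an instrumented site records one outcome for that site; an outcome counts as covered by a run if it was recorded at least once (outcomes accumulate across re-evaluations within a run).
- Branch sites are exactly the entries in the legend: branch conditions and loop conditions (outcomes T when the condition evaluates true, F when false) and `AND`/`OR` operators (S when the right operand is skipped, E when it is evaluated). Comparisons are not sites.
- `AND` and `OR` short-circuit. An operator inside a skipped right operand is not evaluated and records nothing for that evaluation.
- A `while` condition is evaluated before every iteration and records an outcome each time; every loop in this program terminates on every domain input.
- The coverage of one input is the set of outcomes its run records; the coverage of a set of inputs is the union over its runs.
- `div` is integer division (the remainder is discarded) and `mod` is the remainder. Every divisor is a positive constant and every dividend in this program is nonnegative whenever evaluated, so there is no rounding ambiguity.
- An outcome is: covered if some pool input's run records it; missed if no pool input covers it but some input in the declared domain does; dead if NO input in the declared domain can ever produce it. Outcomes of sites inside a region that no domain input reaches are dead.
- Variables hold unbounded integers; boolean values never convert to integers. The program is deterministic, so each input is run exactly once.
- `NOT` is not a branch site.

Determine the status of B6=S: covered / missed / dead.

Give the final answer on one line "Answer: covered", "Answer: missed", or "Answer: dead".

B6=S is recorded by pool input(s) 3, 6 -> covered

Answer: covered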